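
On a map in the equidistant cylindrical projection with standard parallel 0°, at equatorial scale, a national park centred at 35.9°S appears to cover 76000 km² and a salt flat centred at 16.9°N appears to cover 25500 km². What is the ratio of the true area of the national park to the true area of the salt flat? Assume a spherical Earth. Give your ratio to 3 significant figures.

Plate carrée has h = 1 and k = sec φ, giving areal scale sec φ; true area = (apparent area) · cos φ.
True area of national park: 76000 × cos(35.9°) = 76000 × 0.8100 = 61560 km².
True area of salt flat: 25500 × cos(16.9°) = 25500 × 0.9568 = 24400 km².
Ratio = 61560 / 24400 ≈ 2.52.

2.52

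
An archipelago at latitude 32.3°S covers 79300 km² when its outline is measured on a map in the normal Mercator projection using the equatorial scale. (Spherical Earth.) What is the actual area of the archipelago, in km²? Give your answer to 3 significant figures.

56700 km²

The Mercator projection is conformal; its linear scale factor is the same in every direction and equals sec φ = 1/cos φ.
Areal scale = k² = sec²φ = 1/cos²(32.3°) = 1/0.8453² = 1.400.
True area = apparent / (areal scale) = 79300 / 1.400 ≈ 56700 km².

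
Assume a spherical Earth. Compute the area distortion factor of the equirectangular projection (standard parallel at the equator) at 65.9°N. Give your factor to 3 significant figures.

2.45

Plate carrée maps x = Rλ, y = Rφ. The meridian scale is h = 1 and the parallel scale is k = 1/cos φ = sec φ.
Areal scale = h·k = 1 × sec φ; at 65.9°, h = 1.000, k = 2.449, so h·k = 2.449.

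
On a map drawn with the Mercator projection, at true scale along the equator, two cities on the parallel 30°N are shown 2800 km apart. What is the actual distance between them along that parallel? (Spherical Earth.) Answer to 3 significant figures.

2420 km

For Mercator, h = k = sec φ (a conformal cylindrical projection has a single point scale, 1/cos φ).
Along the parallel at 30°, map distances are exaggerated by k = sec 30° = 1.155.
True distance = 2800 / 1.155 = 2800 × cos 30° ≈ 2420 km.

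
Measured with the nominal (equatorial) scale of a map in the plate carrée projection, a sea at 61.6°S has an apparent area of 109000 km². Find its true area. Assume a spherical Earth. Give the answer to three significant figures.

51800 km²

Plate carrée maps x = Rλ, y = Rφ. The meridian scale is h = 1 and the parallel scale is k = 1/cos φ = sec φ.
Areal scale = h·k = 1 × sec φ; at 61.6°, h = 1.000, k = 2.103, so h·k = 2.103.
True area = apparent / (areal scale) = 109000 / 2.103 ≈ 51800 km².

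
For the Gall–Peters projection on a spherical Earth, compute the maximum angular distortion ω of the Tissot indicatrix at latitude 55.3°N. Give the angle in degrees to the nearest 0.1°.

24.7°

Gall–Peters is a cylindrical equal-area projection with standard parallels at ±45°. For cylindrical equal-area with standard parallel φ₀, h = cos φ / cos φ₀ and k = cos φ₀ / cos φ, so h·k = 1.
At 55.3°: h = 0.8051, k = 1.242; principal scales a = 1.242, b = 0.8051.
sin(ω/2) = (a − b)/(a + b) = 0.4370/2.047 = 0.2135, so ω = 2 arcsin(0.2135) ≈ 24.7°.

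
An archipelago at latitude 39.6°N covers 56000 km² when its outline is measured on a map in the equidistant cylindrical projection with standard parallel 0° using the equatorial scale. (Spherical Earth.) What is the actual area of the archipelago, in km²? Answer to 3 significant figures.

43100 km²

In the plate carrée (x = Rλ, y = Rφ), meridians are true-scale (h = 1) and parallels are stretched by k = sec φ.
Areal scale = h·k = 1 × sec φ; at 39.6°, h = 1.000, k = 1.298, so h·k = 1.298.
True area = apparent / (areal scale) = 56000 / 1.298 ≈ 43100 km².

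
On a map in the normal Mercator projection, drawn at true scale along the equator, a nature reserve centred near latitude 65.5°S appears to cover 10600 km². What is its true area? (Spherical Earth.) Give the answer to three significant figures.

The Mercator projection is conformal; its linear scale factor is the same in every direction and equals sec φ = 1/cos φ.
Areal scale = k² = sec²φ = 1/cos²(65.5°) = 1/0.4147² = 5.815.
True area = apparent / (areal scale) = 10600 / 5.815 ≈ 1820 km².

1820 km²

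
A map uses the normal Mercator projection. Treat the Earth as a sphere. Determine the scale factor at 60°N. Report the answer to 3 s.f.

2.00

The Mercator projection is conformal; its linear scale factor is the same in every direction and equals sec φ = 1/cos φ.
k = 1/cos 60° = 1/0.5000 = 2.000.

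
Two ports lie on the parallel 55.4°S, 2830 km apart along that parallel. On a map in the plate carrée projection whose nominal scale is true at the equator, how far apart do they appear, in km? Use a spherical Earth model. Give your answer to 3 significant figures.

4980 km

Plate carrée maps x = Rλ, y = Rφ. The meridian scale is h = 1 and the parallel scale is k = 1/cos φ = sec φ.
Along the parallel, k = sec 55.4° = 1/0.5678 = 1.761.
Map distance = 2830 × 1.761 ≈ 4980 km.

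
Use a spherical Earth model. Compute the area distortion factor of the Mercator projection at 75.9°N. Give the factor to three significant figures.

Mercator is conformal, so the point scale is isotropic: h = k = sec φ = 1/cos φ.
Areal scale = k² = sec²φ = 1/cos²(75.9°) = 1/0.2436² = 16.85.

16.8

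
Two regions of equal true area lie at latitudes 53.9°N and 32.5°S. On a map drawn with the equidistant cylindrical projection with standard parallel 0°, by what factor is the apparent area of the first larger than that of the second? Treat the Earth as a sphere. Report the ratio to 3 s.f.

Plate carrée maps x = Rλ, y = Rφ. The meridian scale is h = 1 and the parallel scale is k = 1/cos φ = sec φ.
Areal scale at 53.9°: h·k = 1.000 × 1.697 = 1.697.
Areal scale at 32.5°: h·k = 1.000 × 1.186 = 1.186.
Ratio = 1.697/1.186 ≈ 1.43.

1.43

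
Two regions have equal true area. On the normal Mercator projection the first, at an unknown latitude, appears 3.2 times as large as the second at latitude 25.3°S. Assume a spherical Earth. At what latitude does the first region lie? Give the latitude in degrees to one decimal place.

59.6°

Mercator areal scale is sec²φ, so apparent-area ratio = sec²φ₁ / sec²φ₂ = cos²φ₂ / cos²φ₁.
cos²φ₂ / cos²φ₁ = 3.2  ⇒  cos φ₁ = cos 25.3° / √3.2 = 0.9041/1.789 = 0.5054.
φ₁ = arccos(0.5054) ≈ 59.6°.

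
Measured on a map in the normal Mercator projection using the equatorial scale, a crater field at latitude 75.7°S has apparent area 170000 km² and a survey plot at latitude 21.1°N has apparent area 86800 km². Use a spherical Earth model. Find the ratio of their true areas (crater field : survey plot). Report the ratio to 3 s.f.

0.137

Since Mercator area scale is 1/cos²φ, the true area equals the apparent area multiplied by cos²φ.
True area of crater field: 170000 × cos²(75.7°) = 170000 × 0.06101 = 10370 km².
True area of survey plot: 86800 × cos²(21.1°) = 86800 × 0.8704 = 75550 km².
Ratio = 10370 / 75550 ≈ 0.137.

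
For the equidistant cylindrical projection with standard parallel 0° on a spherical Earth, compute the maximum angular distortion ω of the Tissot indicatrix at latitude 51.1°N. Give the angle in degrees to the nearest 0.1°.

Plate carrée maps x = Rλ, y = Rφ. The meridian scale is h = 1 and the parallel scale is k = 1/cos φ = sec φ.
At 51.1°: h = 1.000, k = 1.592; principal scales a = 1.592, b = 1.000.
sin(ω/2) = (a − b)/(a + b) = 0.5925/2.592 = 0.2285, so ω = 2 arcsin(0.2285) ≈ 26.4°.

26.4°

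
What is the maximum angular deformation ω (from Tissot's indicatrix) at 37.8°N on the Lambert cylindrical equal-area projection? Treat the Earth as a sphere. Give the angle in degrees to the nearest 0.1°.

26.7°

The Lambert cylindrical equal-area projection is the cylindrical equal-area projection with its standard parallel at the equator (φ₀ = 0). For cylindrical equal-area with standard parallel φ₀, h = cos φ / cos φ₀ and k = cos φ₀ / cos φ, so h·k = 1.
At 37.8°: h = 0.7902, k = 1.266; principal scales a = 1.266, b = 0.7902.
sin(ω/2) = (a − b)/(a + b) = 0.4754/2.056 = 0.2313, so ω = 2 arcsin(0.2313) ≈ 26.7°.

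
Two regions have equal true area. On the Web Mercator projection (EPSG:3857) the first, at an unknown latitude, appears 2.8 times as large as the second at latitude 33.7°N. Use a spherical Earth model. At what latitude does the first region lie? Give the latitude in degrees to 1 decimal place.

60.2°

For equal true areas on Mercator, apparent areas scale as sec²φ, so the ratio is cos²φ₂ / cos²φ₁.
cos²φ₂ / cos²φ₁ = 2.8  ⇒  cos φ₁ = cos 33.7° / √2.8 = 0.8320/1.673 = 0.4972.
φ₁ = arccos(0.4972) ≈ 60.2°.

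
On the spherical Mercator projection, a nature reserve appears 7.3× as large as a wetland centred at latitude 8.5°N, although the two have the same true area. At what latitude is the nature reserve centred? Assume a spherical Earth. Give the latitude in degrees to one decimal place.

68.5°

On Mercator, (apparent₁)/(apparent₂) = sec²φ₁ / sec²φ₂ when true areas are equal.
cos²φ₂ / cos²φ₁ = 7.3  ⇒  cos φ₁ = cos 8.5° / √7.3 = 0.9890/2.702 = 0.3661.
φ₁ = arccos(0.3661) ≈ 68.5°.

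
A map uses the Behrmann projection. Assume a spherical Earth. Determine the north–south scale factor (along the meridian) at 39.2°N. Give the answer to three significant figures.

0.895

Behrmann is a cylindrical equal-area projection with standard parallels at ±30°. A cylindrical equal-area projection with standard parallel φ₀ has meridian scale h = cos φ / cos φ₀ and parallel scale k = cos φ₀ / cos φ (so areas are preserved, h·k = 1).
h = cos 39.2° / cos 30° = 0.7749/0.8660 = 0.8948.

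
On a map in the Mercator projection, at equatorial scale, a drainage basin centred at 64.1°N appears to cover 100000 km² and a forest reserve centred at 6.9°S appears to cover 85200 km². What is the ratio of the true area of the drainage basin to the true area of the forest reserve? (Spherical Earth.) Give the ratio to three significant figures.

Since Mercator area scale is 1/cos²φ, the true area equals the apparent area multiplied by cos²φ.
True area of drainage basin: 100000 × cos²(64.1°) = 100000 × 0.1908 = 19080 km².
True area of forest reserve: 85200 × cos²(6.9°) = 85200 × 0.9856 = 83970 km².
Ratio = 19080 / 83970 ≈ 0.227.

0.227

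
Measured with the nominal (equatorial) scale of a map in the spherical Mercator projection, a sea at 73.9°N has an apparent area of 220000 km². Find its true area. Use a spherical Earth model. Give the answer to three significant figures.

16900 km²

For Mercator, h = k = sec φ (a conformal cylindrical projection has a single point scale, 1/cos φ).
Areal scale = k² = sec²φ = 1/cos²(73.9°) = 1/0.2773² = 13.00.
True area = apparent / (areal scale) = 220000 / 13.00 ≈ 16900 km².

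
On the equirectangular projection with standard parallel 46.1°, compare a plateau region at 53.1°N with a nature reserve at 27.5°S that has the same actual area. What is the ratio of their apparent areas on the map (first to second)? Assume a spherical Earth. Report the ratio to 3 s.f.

1.48

With standard parallel φ₀ = 46.1°, the equirectangular projection gives x = Rλ cos φ₀, y = Rφ, so h = 1 and k = cos 46.1° / cos φ.
Areal scale at 53.1°: h·k = 1.000 × 1.155 = 1.155.
Areal scale at 27.5°: h·k = 1.000 × 0.7817 = 0.7817.
Ratio = 1.155/0.7817 ≈ 1.48.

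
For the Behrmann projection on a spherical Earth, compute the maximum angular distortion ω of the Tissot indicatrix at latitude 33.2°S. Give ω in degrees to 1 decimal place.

Behrmann is a cylindrical equal-area projection with standard parallels at ±30°. A cylindrical equal-area projection with standard parallel φ₀ has meridian scale h = cos φ / cos φ₀ and parallel scale k = cos φ₀ / cos φ (so areas are preserved, h·k = 1).
At 33.2°: h = 0.9662, k = 1.035; principal scales a = 1.035, b = 0.9662.
sin(ω/2) = (a − b)/(a + b) = 0.06876/2.001 = 0.03436, so ω = 2 arcsin(0.03436) ≈ 3.9°.

3.9°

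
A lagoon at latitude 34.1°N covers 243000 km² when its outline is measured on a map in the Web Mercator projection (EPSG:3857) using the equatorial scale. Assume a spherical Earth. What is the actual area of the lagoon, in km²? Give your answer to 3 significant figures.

167000 km²

For Mercator, h = k = sec φ (a conformal cylindrical projection has a single point scale, 1/cos φ).
Areal scale = k² = sec²φ = 1/cos²(34.1°) = 1/0.8281² = 1.458.
True area = apparent / (areal scale) = 243000 / 1.458 ≈ 167000 km².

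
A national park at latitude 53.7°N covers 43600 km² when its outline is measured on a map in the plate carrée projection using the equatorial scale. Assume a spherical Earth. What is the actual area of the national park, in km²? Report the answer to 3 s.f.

In the plate carrée (x = Rλ, y = Rφ), meridians are true-scale (h = 1) and parallels are stretched by k = sec φ.
Areal scale = h·k = 1 × sec φ; at 53.7°, h = 1.000, k = 1.689, so h·k = 1.689.
True area = apparent / (areal scale) = 43600 / 1.689 ≈ 25800 km².

25800 km²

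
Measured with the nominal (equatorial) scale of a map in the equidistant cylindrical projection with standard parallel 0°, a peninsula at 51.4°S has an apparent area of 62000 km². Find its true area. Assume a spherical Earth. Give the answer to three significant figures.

In the plate carrée (x = Rλ, y = Rφ), meridians are true-scale (h = 1) and parallels are stretched by k = sec φ.
Areal scale = h·k = 1 × sec φ; at 51.4°, h = 1.000, k = 1.603, so h·k = 1.603.
True area = apparent / (areal scale) = 62000 / 1.603 ≈ 38700 km².

38700 km²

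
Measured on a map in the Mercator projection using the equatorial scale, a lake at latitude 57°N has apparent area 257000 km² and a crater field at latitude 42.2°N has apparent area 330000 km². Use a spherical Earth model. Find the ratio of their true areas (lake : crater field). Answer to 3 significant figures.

On Mercator the areal scale is sec²φ, so true area = apparent × cos²φ.
True area of lake: 257000 × cos²(57°) = 257000 × 0.2966 = 76230 km².
True area of crater field: 330000 × cos²(42.2°) = 330000 × 0.5488 = 181100 km².
Ratio = 76230 / 181100 ≈ 0.421.

0.421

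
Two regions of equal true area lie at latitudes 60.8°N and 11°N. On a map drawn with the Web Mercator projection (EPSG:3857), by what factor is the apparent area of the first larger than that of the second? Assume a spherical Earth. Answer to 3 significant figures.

Mercator is conformal with k = sec φ, so areal scale = k² = sec²φ.
At 60.8°: sec²(60.8°) = 1/0.4879² = 4.202.
At 11°: sec²(11°) = 1/0.9816² = 1.038.
Ratio = 4.202/1.038 = cos²(11°)/cos²(60.8°) ≈ 4.05.

4.05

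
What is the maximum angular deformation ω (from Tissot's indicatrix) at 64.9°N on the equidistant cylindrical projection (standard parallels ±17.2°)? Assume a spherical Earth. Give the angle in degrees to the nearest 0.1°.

45.3°

In the equirectangular projection with standard parallel φ₀ = 17.2° (x = Rλ cos φ₀, y = Rφ), meridians are true-scale (h = 1) and the parallel scale is k = cos φ₀ / cos φ.
At 64.9°: h = 1.000, k = 2.252; principal scales a = 2.252, b = 1.000.
sin(ω/2) = (a − b)/(a + b) = 1.252/3.252 = 0.3850, so ω = 2 arcsin(0.3850) ≈ 45.3°.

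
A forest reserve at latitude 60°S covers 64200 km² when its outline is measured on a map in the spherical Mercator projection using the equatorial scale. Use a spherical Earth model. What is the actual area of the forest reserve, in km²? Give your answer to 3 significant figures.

For Mercator, h = k = sec φ (a conformal cylindrical projection has a single point scale, 1/cos φ).
Areal scale = k² = sec²φ = 1/cos²(60°) = 1/0.5000² = 4.000.
True area = apparent / (areal scale) = 64200 / 4.000 ≈ 16100 km².

16100 km²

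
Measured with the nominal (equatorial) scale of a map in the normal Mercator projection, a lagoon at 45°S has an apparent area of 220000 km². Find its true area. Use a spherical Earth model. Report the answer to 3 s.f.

The Mercator projection is conformal; its linear scale factor is the same in every direction and equals sec φ = 1/cos φ.
Areal scale = k² = sec²φ = 1/cos²(45°) = 1/0.7071² = 2.000.
True area = apparent / (areal scale) = 220000 / 2.000 ≈ 110000 km².

110000 km²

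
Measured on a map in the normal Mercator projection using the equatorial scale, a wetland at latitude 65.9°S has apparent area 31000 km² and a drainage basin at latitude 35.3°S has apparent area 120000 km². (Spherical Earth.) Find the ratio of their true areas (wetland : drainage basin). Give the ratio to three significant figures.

Since Mercator area scale is 1/cos²φ, the true area equals the apparent area multiplied by cos²φ.
True area of wetland: 31000 × cos²(65.9°) = 31000 × 0.1667 = 5169 km².
True area of drainage basin: 120000 × cos²(35.3°) = 120000 × 0.6661 = 79930 km².
Ratio = 5169 / 79930 ≈ 0.0647.

0.0647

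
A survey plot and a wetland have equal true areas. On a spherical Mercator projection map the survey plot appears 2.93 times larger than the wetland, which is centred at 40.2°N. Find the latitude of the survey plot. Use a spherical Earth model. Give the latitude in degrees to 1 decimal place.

63.5°

Mercator areal scale is sec²φ, so apparent-area ratio = sec²φ₁ / sec²φ₂ = cos²φ₂ / cos²φ₁.
cos²φ₂ / cos²φ₁ = 2.93  ⇒  cos φ₁ = cos 40.2° / √2.93 = 0.7638/1.712 = 0.4462.
φ₁ = arccos(0.4462) ≈ 63.5°.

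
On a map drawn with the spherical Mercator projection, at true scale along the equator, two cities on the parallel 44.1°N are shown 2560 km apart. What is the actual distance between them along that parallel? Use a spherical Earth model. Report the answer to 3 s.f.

1840 km

For Mercator, h = k = sec φ (a conformal cylindrical projection has a single point scale, 1/cos φ).
Along the parallel at 44.1°, map distances are exaggerated by k = sec 44.1° = 1.393.
True distance = 2560 / 1.393 = 2560 × cos 44.1° ≈ 1840 km.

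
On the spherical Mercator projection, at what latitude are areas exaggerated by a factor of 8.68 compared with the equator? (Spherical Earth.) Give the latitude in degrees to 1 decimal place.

Mercator areal scale is sec²φ.
sec²φ = 8.68  ⇒  cos²φ = 0.1152  ⇒  cos φ = 0.3394.
φ = arccos(0.3394) ≈ 70.2°.

70.2°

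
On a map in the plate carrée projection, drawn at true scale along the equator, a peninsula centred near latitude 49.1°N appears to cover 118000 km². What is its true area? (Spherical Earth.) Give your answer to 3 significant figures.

In the plate carrée (x = Rλ, y = Rφ), meridians are true-scale (h = 1) and parallels are stretched by k = sec φ.
Areal scale = h·k = 1 × sec φ; at 49.1°, h = 1.000, k = 1.527, so h·k = 1.527.
True area = apparent / (areal scale) = 118000 / 1.527 ≈ 77300 km².

77300 km²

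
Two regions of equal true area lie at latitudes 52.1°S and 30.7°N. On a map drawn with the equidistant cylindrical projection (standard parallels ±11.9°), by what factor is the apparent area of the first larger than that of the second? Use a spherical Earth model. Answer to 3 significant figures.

In the equirectangular projection with standard parallel φ₀ = 11.9° (x = Rλ cos φ₀, y = Rφ), meridians are true-scale (h = 1) and the parallel scale is k = cos φ₀ / cos φ.
Areal scale at 52.1°: h·k = 1.000 × 1.593 = 1.593.
Areal scale at 30.7°: h·k = 1.000 × 1.138 = 1.138.
Ratio = 1.593/1.138 ≈ 1.40.

1.40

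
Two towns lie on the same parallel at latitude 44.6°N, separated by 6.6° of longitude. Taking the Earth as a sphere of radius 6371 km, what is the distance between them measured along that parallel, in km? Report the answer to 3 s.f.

523 km

Arc length along a parallel = R cos φ · Δλ (with Δλ in radians).
= 6371 × cos 44.6° × (6.6° × π/180) = 6371 × 0.7120 × 0.1152 ≈ 523 km.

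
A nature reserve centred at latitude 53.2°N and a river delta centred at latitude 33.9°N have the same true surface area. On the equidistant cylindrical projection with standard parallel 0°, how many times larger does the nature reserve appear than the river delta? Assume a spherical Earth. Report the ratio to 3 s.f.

1.39

Plate carrée maps x = Rλ, y = Rφ. The meridian scale is h = 1 and the parallel scale is k = 1/cos φ = sec φ.
Areal scale at 53.2°: h·k = 1.000 × 1.669 = 1.669.
Areal scale at 33.9°: h·k = 1.000 × 1.205 = 1.205.
Ratio = 1.669/1.205 ≈ 1.39.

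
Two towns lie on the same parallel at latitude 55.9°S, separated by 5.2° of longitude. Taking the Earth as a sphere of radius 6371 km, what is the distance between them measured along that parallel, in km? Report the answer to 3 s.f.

324 km

Arc length along a parallel = R cos φ · Δλ (with Δλ in radians).
= 6371 × cos 55.9° × (5.2° × π/180) = 6371 × 0.5606 × 0.09076 ≈ 324 km.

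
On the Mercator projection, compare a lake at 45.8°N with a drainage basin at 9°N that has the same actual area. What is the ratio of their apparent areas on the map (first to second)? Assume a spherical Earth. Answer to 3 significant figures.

On Mercator, area is exaggerated by sec²φ = 1/cos²φ.
At 45.8°: sec²(45.8°) = 1/0.6972² = 2.057.
At 9°: sec²(9°) = 1/0.9877² = 1.025.
Ratio = 2.057/1.025 = cos²(9°)/cos²(45.8°) ≈ 2.01.

2.01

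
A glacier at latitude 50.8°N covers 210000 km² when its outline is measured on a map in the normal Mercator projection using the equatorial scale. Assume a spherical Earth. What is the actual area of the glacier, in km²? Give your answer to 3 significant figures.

83900 km²

Mercator is conformal, so the point scale is isotropic: h = k = sec φ = 1/cos φ.
Areal scale = k² = sec²φ = 1/cos²(50.8°) = 1/0.6320² = 2.503.
True area = apparent / (areal scale) = 210000 / 2.503 ≈ 83900 km².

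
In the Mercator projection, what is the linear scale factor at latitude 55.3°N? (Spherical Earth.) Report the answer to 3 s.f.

1.76

Mercator is conformal, so the point scale is isotropic: h = k = sec φ = 1/cos φ.
k = 1/cos 55.3° = 1/0.5693 = 1.757.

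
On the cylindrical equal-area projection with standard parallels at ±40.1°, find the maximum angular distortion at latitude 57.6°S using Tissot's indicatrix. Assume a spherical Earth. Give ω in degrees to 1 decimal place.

A cylindrical equal-area projection with standard parallel φ₀ has meridian scale h = cos φ / cos φ₀ and parallel scale k = cos φ₀ / cos φ (so areas are preserved, h·k = 1).
At 57.6°: h = 0.7005, k = 1.428; principal scales a = 1.428, b = 0.7005.
sin(ω/2) = (a − b)/(a + b) = 0.7271/2.128 = 0.3417, so ω = 2 arcsin(0.3417) ≈ 40.0°.

40.0°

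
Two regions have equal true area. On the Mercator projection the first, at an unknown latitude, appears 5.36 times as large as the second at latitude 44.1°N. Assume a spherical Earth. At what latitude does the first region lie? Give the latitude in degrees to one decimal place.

Mercator areal scale is sec²φ, so apparent-area ratio = sec²φ₁ / sec²φ₂ = cos²φ₂ / cos²φ₁.
cos²φ₂ / cos²φ₁ = 5.36  ⇒  cos φ₁ = cos 44.1° / √5.36 = 0.7181/2.315 = 0.3102.
φ₁ = arccos(0.3102) ≈ 71.9°.

71.9°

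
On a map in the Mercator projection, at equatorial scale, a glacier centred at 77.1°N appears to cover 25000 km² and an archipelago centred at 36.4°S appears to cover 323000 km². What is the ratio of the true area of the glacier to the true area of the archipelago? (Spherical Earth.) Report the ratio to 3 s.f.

Since Mercator area scale is 1/cos²φ, the true area equals the apparent area multiplied by cos²φ.
True area of glacier: 25000 × cos²(77.1°) = 25000 × 0.04984 = 1246 km².
True area of archipelago: 323000 × cos²(36.4°) = 323000 × 0.6479 = 209300 km².
Ratio = 1246 / 209300 ≈ 0.00595.

0.00595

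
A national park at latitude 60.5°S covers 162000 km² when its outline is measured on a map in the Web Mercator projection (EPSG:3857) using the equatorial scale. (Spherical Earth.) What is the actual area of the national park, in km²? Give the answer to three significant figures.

Mercator is conformal, so the point scale is isotropic: h = k = sec φ = 1/cos φ.
Areal scale = k² = sec²φ = 1/cos²(60.5°) = 1/0.4924² = 4.124.
True area = apparent / (areal scale) = 162000 / 4.124 ≈ 39300 km².

39300 km²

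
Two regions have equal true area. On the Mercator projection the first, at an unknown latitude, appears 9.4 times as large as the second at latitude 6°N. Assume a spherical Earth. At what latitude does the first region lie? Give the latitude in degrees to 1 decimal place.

71.1°

For equal true areas on Mercator, apparent areas scale as sec²φ, so the ratio is cos²φ₂ / cos²φ₁.
cos²φ₂ / cos²φ₁ = 9.4  ⇒  cos φ₁ = cos 6° / √9.4 = 0.9945/3.066 = 0.3244.
φ₁ = arccos(0.3244) ≈ 71.1°.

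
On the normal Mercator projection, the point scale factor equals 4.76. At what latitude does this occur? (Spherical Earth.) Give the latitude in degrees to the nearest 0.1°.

Mercator scale is k = sec φ = 1/cos φ.
1/cos φ = 4.76  ⇒  cos φ = 0.2101  ⇒  φ = arccos(0.2101) ≈ 77.9°.

77.9°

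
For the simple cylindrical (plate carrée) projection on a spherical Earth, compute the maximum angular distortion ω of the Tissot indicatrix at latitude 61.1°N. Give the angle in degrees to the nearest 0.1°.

40.8°

For the equirectangular projection with φ₀ = 0 (plate carrée), h = 1 along meridians and k = sec φ along parallels.
At 61.1°: h = 1.000, k = 2.069; principal scales a = 2.069, b = 1.000.
sin(ω/2) = (a − b)/(a + b) = 1.069/3.069 = 0.3484, so ω = 2 arcsin(0.3484) ≈ 40.8°.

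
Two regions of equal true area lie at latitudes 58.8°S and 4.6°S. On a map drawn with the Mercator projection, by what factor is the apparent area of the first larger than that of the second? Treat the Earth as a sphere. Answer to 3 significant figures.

Mercator areal scale is sec²φ.
At 58.8°: sec²(58.8°) = 1/0.5180² = 3.726.
At 4.6°: sec²(4.6°) = 1/0.9968² = 1.006.
Ratio = 3.726/1.006 = cos²(4.6°)/cos²(58.8°) ≈ 3.70.

3.70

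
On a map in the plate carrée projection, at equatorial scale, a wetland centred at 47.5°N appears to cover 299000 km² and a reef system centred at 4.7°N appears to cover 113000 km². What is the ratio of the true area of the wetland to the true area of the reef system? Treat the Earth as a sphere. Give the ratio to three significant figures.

1.79

Plate carrée has h = 1 and k = sec φ, giving areal scale sec φ; true area = (apparent area) · cos φ.
True area of wetland: 299000 × cos(47.5°) = 299000 × 0.6756 = 202000 km².
True area of reef system: 113000 × cos(4.7°) = 113000 × 0.9966 = 112600 km².
Ratio = 202000 / 112600 ≈ 1.79.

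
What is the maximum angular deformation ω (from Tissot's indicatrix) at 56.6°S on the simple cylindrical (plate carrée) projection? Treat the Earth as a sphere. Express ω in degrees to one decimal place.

33.7°

In the plate carrée (x = Rλ, y = Rφ), meridians are true-scale (h = 1) and parallels are stretched by k = sec φ.
At 56.6°: h = 1.000, k = 1.817; principal scales a = 1.817, b = 1.000.
sin(ω/2) = (a − b)/(a + b) = 0.8166/2.817 = 0.2899, so ω = 2 arcsin(0.2899) ≈ 33.7°.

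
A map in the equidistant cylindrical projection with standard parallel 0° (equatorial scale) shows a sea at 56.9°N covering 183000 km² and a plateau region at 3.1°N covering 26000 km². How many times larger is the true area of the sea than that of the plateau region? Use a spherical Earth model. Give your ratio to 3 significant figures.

On the plate carrée, areal scale = h·k = 1 × sec φ, so true area = apparent × cos φ.
True area of sea: 183000 × cos(56.9°) = 183000 × 0.5461 = 99940 km².
True area of plateau region: 26000 × cos(3.1°) = 26000 × 0.9985 = 25960 km².
Ratio = 99940 / 25960 ≈ 3.85.

3.85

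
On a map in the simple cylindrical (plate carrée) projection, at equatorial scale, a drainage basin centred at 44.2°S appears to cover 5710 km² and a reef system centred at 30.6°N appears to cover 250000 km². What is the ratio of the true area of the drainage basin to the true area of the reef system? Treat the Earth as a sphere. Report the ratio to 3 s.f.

0.0190

On the plate carrée, areal scale = h·k = 1 × sec φ, so true area = apparent × cos φ.
True area of drainage basin: 5710 × cos(44.2°) = 5710 × 0.7169 = 4094 km².
True area of reef system: 250000 × cos(30.6°) = 250000 × 0.8607 = 215200 km².
Ratio = 4094 / 215200 ≈ 0.0190.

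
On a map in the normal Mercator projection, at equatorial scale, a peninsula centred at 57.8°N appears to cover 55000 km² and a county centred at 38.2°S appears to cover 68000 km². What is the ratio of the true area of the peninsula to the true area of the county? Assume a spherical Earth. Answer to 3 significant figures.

On Mercator the areal scale is sec²φ, so true area = apparent × cos²φ.
True area of peninsula: 55000 × cos²(57.8°) = 55000 × 0.2840 = 15620 km².
True area of county: 68000 × cos²(38.2°) = 68000 × 0.6176 = 41990 km².
Ratio = 15620 / 41990 ≈ 0.372.

0.372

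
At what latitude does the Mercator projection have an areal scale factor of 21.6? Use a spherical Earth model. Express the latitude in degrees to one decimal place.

Mercator areal scale is sec²φ.
sec²φ = 21.6  ⇒  cos²φ = 0.04630  ⇒  cos φ = 0.2152.
φ = arccos(0.2152) ≈ 77.6°.

77.6°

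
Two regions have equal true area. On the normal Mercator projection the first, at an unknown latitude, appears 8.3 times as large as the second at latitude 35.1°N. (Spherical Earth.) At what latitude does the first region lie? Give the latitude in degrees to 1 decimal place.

On Mercator, (apparent₁)/(apparent₂) = sec²φ₁ / sec²φ₂ when true areas are equal.
cos²φ₂ / cos²φ₁ = 8.3  ⇒  cos φ₁ = cos 35.1° / √8.3 = 0.8181/2.881 = 0.2840.
φ₁ = arccos(0.2840) ≈ 73.5°.

73.5°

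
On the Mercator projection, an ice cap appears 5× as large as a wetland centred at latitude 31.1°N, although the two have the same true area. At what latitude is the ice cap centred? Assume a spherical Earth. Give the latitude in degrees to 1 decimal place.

67.5°

Mercator areal scale is sec²φ, so apparent-area ratio = sec²φ₁ / sec²φ₂ = cos²φ₂ / cos²φ₁.
cos²φ₂ / cos²φ₁ = 5  ⇒  cos φ₁ = cos 31.1° / √5 = 0.8563/2.236 = 0.3829.
φ₁ = arccos(0.3829) ≈ 67.5°.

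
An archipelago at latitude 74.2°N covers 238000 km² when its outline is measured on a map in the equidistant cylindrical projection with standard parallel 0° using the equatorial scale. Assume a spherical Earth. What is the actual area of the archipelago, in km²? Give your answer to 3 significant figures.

64800 km²

Plate carrée maps x = Rλ, y = Rφ. The meridian scale is h = 1 and the parallel scale is k = 1/cos φ = sec φ.
Areal scale = h·k = 1 × sec φ; at 74.2°, h = 1.000, k = 3.673, so h·k = 3.673.
True area = apparent / (areal scale) = 238000 / 3.673 ≈ 64800 km².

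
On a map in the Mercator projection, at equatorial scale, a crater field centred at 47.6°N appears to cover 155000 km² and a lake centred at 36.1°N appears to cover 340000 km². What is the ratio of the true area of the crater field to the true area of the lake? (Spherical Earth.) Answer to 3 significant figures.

0.318

Since Mercator area scale is 1/cos²φ, the true area equals the apparent area multiplied by cos²φ.
True area of crater field: 155000 × cos²(47.6°) = 155000 × 0.4547 = 70480 km².
True area of lake: 340000 × cos²(36.1°) = 340000 × 0.6528 = 222000 km².
Ratio = 70480 / 222000 ≈ 0.318.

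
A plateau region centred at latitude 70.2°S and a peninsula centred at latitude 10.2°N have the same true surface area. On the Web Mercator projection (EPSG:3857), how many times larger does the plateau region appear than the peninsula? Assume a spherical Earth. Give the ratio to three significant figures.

Mercator areal scale is sec²φ.
At 70.2°: sec²(70.2°) = 1/0.3387² = 8.715.
At 10.2°: sec²(10.2°) = 1/0.9842² = 1.032.
Ratio = 8.715/1.032 = cos²(10.2°)/cos²(70.2°) ≈ 8.44.

8.44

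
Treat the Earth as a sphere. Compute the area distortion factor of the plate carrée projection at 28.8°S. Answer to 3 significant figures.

1.14

For the equirectangular projection with φ₀ = 0 (plate carrée), h = 1 along meridians and k = sec φ along parallels.
Areal scale = h·k = 1 × sec φ; at 28.8°, h = 1.000, k = 1.141, so h·k = 1.141.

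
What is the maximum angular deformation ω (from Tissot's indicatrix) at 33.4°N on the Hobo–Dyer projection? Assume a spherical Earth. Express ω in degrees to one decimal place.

5.8°

Hobo–Dyer is a cylindrical equal-area projection with standard parallels at ±37.5°. Cylindrical equal-area (φ₀ = 37.5°): h = cos φ / cos 37.5° along meridians, k = cos 37.5° / cos φ along parallels; h·k = 1.
At 33.4°: h = 1.052, k = 0.9503; principal scales a = 1.052, b = 0.9503.
sin(ω/2) = (a − b)/(a + b) = 0.1020/2.003 = 0.05094, so ω = 2 arcsin(0.05094) ≈ 5.8°.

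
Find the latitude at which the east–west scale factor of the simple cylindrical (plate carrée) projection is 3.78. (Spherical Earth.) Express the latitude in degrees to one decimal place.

Plate carrée: h = 1, k = sec φ along parallels.
sec φ = 3.78  ⇒  cos φ = 0.2646  ⇒  φ ≈ 74.7°.

74.7°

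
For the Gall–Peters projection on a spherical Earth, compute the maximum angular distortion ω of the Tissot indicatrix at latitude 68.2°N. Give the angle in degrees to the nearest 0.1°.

Gall–Peters is a cylindrical equal-area projection with standard parallels at ±45°. A cylindrical equal-area projection with standard parallel φ₀ has meridian scale h = cos φ / cos φ₀ and parallel scale k = cos φ₀ / cos φ (so areas are preserved, h·k = 1).
At 68.2°: h = 0.5252, k = 1.904; principal scales a = 1.904, b = 0.5252.
sin(ω/2) = (a − b)/(a + b) = 1.379/2.429 = 0.5676, so ω = 2 arcsin(0.5676) ≈ 69.2°.

69.2°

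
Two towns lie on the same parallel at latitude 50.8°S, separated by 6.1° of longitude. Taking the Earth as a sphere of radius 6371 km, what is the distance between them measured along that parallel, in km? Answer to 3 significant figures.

Arc length along a parallel = R cos φ · Δλ (with Δλ in radians).
= 6371 × cos 50.8° × (6.1° × π/180) = 6371 × 0.6320 × 0.1065 ≈ 429 km.

429 km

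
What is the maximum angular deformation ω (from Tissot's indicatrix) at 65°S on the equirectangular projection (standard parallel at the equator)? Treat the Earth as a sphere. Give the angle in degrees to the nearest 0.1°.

47.9°

In the plate carrée (x = Rλ, y = Rφ), meridians are true-scale (h = 1) and parallels are stretched by k = sec φ.
At 65°: h = 1.000, k = 2.366; principal scales a = 2.366, b = 1.000.
sin(ω/2) = (a − b)/(a + b) = 1.366/3.366 = 0.4059, so ω = 2 arcsin(0.4059) ≈ 47.9°.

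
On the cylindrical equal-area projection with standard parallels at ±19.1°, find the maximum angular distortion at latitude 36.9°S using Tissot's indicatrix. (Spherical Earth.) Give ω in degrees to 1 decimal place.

19.0°

Cylindrical equal-area (φ₀ = 19.1°): h = cos φ / cos 19.1° along meridians, k = cos 19.1° / cos φ along parallels; h·k = 1.
At 36.9°: h = 0.8463, k = 1.182; principal scales a = 1.182, b = 0.8463.
sin(ω/2) = (a − b)/(a + b) = 0.3354/2.028 = 0.1654, so ω = 2 arcsin(0.1654) ≈ 19.0°.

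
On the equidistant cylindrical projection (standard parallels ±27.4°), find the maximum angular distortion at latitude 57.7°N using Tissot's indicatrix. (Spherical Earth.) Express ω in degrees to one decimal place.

With standard parallel φ₀ = 27.4°, the equirectangular projection gives x = Rλ cos φ₀, y = Rφ, so h = 1 and k = cos 27.4° / cos φ.
At 57.7°: h = 1.000, k = 1.661; principal scales a = 1.661, b = 1.000.
sin(ω/2) = (a − b)/(a + b) = 0.6615/2.661 = 0.2485, so ω = 2 arcsin(0.2485) ≈ 28.8°.

28.8°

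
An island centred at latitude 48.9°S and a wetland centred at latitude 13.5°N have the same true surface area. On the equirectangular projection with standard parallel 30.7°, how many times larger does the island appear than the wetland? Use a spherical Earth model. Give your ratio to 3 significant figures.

1.48

In the equirectangular projection with standard parallel φ₀ = 30.7° (x = Rλ cos φ₀, y = Rφ), meridians are true-scale (h = 1) and the parallel scale is k = cos φ₀ / cos φ.
Areal scale at 48.9°: h·k = 1.000 × 1.308 = 1.308.
Areal scale at 13.5°: h·k = 1.000 × 0.8843 = 0.8843.
Ratio = 1.308/0.8843 ≈ 1.48.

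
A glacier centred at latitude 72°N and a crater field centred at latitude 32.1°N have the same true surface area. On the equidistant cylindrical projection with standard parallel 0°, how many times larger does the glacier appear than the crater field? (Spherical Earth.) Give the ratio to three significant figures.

2.74

For the equirectangular projection with φ₀ = 0 (plate carrée), h = 1 along meridians and k = sec φ along parallels.
Areal scale at 72°: h·k = 1.000 × 3.236 = 3.236.
Areal scale at 32.1°: h·k = 1.000 × 1.180 = 1.180.
Ratio = 3.236/1.180 ≈ 2.74.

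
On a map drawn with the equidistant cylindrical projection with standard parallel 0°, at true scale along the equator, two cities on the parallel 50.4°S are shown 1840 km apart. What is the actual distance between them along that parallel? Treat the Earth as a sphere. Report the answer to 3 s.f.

1170 km

Plate carrée maps x = Rλ, y = Rφ. The meridian scale is h = 1 and the parallel scale is k = 1/cos φ = sec φ.
Along the parallel at 50.4°, map distances are exaggerated by k = sec 50.4° = 1.569.
True distance = 1840 / 1.569 = 1840 × cos 50.4° ≈ 1170 km.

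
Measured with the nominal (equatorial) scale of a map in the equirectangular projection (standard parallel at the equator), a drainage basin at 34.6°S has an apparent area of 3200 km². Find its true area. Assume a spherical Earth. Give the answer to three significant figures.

In the plate carrée (x = Rλ, y = Rφ), meridians are true-scale (h = 1) and parallels are stretched by k = sec φ.
Areal scale = h·k = 1 × sec φ; at 34.6°, h = 1.000, k = 1.215, so h·k = 1.215.
True area = apparent / (areal scale) = 3200 / 1.215 ≈ 2630 km².

2630 km²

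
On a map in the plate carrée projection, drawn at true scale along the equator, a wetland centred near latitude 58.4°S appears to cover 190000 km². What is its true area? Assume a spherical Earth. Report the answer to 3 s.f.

In the plate carrée (x = Rλ, y = Rφ), meridians are true-scale (h = 1) and parallels are stretched by k = sec φ.
Areal scale = h·k = 1 × sec φ; at 58.4°, h = 1.000, k = 1.908, so h·k = 1.908.
True area = apparent / (areal scale) = 190000 / 1.908 ≈ 99600 km².

99600 km²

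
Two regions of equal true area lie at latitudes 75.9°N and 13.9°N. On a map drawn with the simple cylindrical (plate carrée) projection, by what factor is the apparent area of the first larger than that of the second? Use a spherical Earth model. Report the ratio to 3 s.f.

3.98

For the equirectangular projection with φ₀ = 0 (plate carrée), h = 1 along meridians and k = sec φ along parallels.
Areal scale at 75.9°: h·k = 1.000 × 4.105 = 4.105.
Areal scale at 13.9°: h·k = 1.000 × 1.030 = 1.030.
Ratio = 4.105/1.030 ≈ 3.98.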